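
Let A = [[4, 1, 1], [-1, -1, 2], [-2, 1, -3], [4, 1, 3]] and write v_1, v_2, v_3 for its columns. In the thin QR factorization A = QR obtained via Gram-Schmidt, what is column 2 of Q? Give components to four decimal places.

q_2 = (0.1487, -0.4957, 0.8427, 0.1487)

q_1 = v_1/‖v_1‖ = (4, -1, -2, 4)/6.0828 = (0.6576, -0.1644, -0.3288, 0.6576).
r_{12} = q_1·v_2 = 1.1508.
u_2 = v_2 − 1.1508·q_1 = (0.2432, -0.8108, 1.3784, 0.2432).
‖u_2‖ = 1.6357, so q_2 = (0.1487, -0.4957, 0.8427, 0.1487).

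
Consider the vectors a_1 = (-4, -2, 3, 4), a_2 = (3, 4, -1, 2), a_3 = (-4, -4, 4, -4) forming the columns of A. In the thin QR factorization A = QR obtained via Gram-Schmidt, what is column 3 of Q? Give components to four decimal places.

q_1 = a_1/‖a_1‖ = (-4, -2, 3, 4)/6.7082 = (-0.5963, -0.2981, 0.4472, 0.5963).
r_{12} = q_1·a_2 = -2.2361.
u_2 = a_2 + 2.2361·q_1 = (1.6667, 3.3333, 0.0000, 3.3333).
‖u_2‖ = 5.0000, so q_2 = (0.3333, 0.6667, 0.0000, 0.6667).
r_{13} = q_1·a_3 = 2.9814; r_{23} = q_2·a_3 = -6.6667.
u_3 = a_3 − 2.9814·q_1 + 6.6667·q_2 = (0.0000, 1.3333, 2.6667, -1.3333).
‖u_3‖ = 3.2660, so q_3 = (0.0000, 0.4082, 0.8165, -0.4082).

q_3 = (0.0000, 0.4082, 0.8165, -0.4082)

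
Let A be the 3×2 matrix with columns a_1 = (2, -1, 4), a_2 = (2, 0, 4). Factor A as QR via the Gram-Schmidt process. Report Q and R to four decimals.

Q = [[0.4364, 0.0976], [-0.2182, 0.9759], [0.8729, 0.1952]], R = [[4.5826, 4.3644], [0.0000, 0.9759]]

a_1 = (2, -1, 4); ‖a_1‖ = 4.5826, so e_1 = (0.4364, -0.2182, 0.8729).
e_1·a_2 = 0.4364·2 + (-0.2182)·0 + 0.8729·4 = 4.3644.
u_2 = a_2 − 4.3644·e_1 = (0.0952, 0.9524, 0.1905).
‖u_2‖ = 0.9759, so e_2 = (0.0976, 0.9759, 0.1952).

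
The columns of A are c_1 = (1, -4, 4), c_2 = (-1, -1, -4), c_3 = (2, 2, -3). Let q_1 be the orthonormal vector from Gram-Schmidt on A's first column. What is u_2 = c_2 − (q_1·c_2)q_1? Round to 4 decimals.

u_2 = (-0.6061, -2.5758, -2.4242)

q_1 = c_1/‖c_1‖ = (1, -4, 4)/5.7446 = (0.1741, -0.6963, 0.6963).
r_{12} = q_1·c_2 = -2.2630.
u_2 = c_2 + 2.2630·q_1 = (-0.6061, -2.5758, -2.4242).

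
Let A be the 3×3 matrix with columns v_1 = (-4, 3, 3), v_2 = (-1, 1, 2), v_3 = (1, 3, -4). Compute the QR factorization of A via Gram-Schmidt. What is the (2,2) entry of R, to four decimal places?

r_{22} = 1.0146

q_1 = v_1/‖v_1‖ = (-4, 3, 3)/5.8310 = (-0.6860, 0.5145, 0.5145).
r_{12} = q_1·v_2 = 2.2295.
u_2 = v_2 − 2.2295·q_1 = (0.5294, -0.1471, 0.8529).
r_{22} = ‖u_2‖ = 1.0146.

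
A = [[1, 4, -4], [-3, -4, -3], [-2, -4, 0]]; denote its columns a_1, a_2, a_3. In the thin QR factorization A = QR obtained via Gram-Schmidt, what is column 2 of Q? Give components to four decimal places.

q_2 = (0.8729, 0.4364, -0.2182)

a_1 = (1, -3, -2); ‖a_1‖ = 3.7417, so q_1 = (0.2673, -0.8018, -0.5345).
q_1·a_2 = 0.2673·4 + (-0.8018)·(-4) + (-0.5345)·(-4) = 6.4143.
u_2 = a_2 − 6.4143·q_1 = (2.2857, 1.1429, -0.5714).
‖u_2‖ = 2.6186, so q_2 = (0.8729, 0.4364, -0.2182).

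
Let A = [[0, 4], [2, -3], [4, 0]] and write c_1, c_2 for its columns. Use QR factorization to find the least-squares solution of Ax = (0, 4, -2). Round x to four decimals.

x = (-0.1552, -0.5172)

c_1 = (0, 2, 4); ‖c_1‖ = 4.4721, so q_1 = (0.0000, 0.4472, 0.8944).
q_1·c_2 = 0.0000·4 + 0.4472·(-3) + 0.8944·0 = -1.3416.
u_2 = c_2 + 1.3416·q_1 = (4.0000, -2.4000, 1.2000).
‖u_2‖ = 4.8166, so q_2 = (0.8305, -0.4983, 0.2491).
Qᵀb = (0.0000, -2.4914).
Back-substitute: x_2 = -2.4914/4.8166 = -0.5172.
x_1 = (0.0000 + 1.3416·(-0.5172))/4.4721 = -0.1552.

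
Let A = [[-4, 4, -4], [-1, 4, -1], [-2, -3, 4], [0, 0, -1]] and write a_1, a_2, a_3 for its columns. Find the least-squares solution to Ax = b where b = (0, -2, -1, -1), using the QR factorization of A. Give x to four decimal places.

q_1 = a_1/‖a_1‖ = (-4, -1, -2, 0)/4.5826 = (-0.8729, -0.2182, -0.4364, 0.0000).
r_{12} = q_1·a_2 = -3.0551.
u_2 = a_2 + 3.0551·q_1 = (1.3333, 3.3333, -4.3333, 0.0000).
‖u_2‖ = 5.6273, so q_2 = (0.2369, 0.5923, -0.7701, 0.0000).
r_{13} = q_1·a_3 = 1.9640; r_{23} = q_2·a_3 = -4.6203.
u_3 = a_3 − 1.9640·q_1 + 4.6203·q_2 = (-1.1910, 2.1654, 1.2992, -1.0000).
‖u_3‖ = 2.9657, so q_3 = (-0.4016, 0.7301, 0.4381, -0.3372).
Qᵀb = (0.8729, -0.4146, -1.5612).
Back-substitute: x_3 = -1.5612/2.9657 = -0.5264.
x_2 = (-0.4146 + 4.6203·(-0.5264))/5.6273 = -0.5059.
x_1 = (0.8729 + 3.0551·(-0.5059) − 1.9640·(-0.5264))/4.5826 = 0.0788.

x = (0.0788, -0.5059, -0.5264)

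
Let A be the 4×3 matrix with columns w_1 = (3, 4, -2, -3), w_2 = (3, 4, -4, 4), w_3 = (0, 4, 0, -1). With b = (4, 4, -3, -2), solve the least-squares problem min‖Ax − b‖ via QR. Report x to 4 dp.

x = (1.0826, 0.2283, -0.3123)

q_1 = w_1/‖w_1‖ = (3, 4, -2, -3)/6.1644 = (0.4867, 0.6489, -0.3244, -0.4867).
r_{12} = q_1·w_2 = 3.4066.
u_2 = w_2 − 3.4066·q_1 = (1.3421, 1.7895, -2.8947, 5.6579).
‖u_2‖ = 6.7376, so q_2 = (0.1992, 0.2656, -0.4296, 0.8398).
r_{13} = q_1·w_3 = 3.0822; r_{23} = q_2·w_3 = 0.2226.
u_3 = w_3 − 3.0822·q_1 − 0.2226·q_2 = (-1.5443, 1.9409, 1.0957, 0.3130).
‖u_3‖ = 2.7295, so q_3 = (-0.5658, 0.7111, 0.4014, 0.1147).
Qᵀb = (6.4889, 1.4686, -0.8525).
Back-substitute: x_3 = -0.8525/2.7295 = -0.3123.
x_2 = (1.4686 − 0.2226·(-0.3123))/6.7376 = 0.2283.
x_1 = (6.4889 − 3.4066·0.2283 − 3.0822·(-0.3123))/6.1644 = 1.0826.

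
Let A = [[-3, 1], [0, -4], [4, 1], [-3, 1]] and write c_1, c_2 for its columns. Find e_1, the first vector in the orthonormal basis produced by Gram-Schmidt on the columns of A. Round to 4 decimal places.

e_1 = c_1/‖c_1‖ = (-3, 0, 4, -3)/5.8310 = (-0.5145, 0.0000, 0.6860, -0.5145).

e_1 = (-0.5145, 0.0000, 0.6860, -0.5145)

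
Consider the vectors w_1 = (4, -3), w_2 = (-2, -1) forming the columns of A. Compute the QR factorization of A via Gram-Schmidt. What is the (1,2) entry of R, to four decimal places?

r_{12} = -1.0000

w_1 = (4, -3); ‖w_1‖ = 5.0000, so e_1 = (0.8000, -0.6000).
r_{12} = e_1·w_2 = -1.0000.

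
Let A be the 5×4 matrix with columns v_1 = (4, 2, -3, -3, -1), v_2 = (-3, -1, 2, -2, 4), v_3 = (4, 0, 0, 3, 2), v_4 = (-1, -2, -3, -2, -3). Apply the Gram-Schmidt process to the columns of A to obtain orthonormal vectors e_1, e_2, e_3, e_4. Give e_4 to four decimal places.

e_4 = (0.0061, -0.8444, -0.5328, -0.0360, 0.0419)

e_1 = v_1/‖v_1‖ = (4, 2, -3, -3, -1)/6.2450 = (0.6405, 0.3203, -0.4804, -0.4804, -0.1601).
r_{12} = e_1·v_2 = -2.8823.
u_2 = v_2 + 2.8823·e_1 = (-1.1538, -0.0769, 0.6154, -3.3846, 3.5385).
‖u_2‖ = 5.0688, so e_2 = (-0.2276, -0.0152, 0.1214, -0.6677, 0.6981).
r_{13} = e_1·v_3 = 0.8006; r_{23} = e_2·v_3 = -1.5176.
u_3 = v_3 − 0.8006·e_1 + 1.5176·e_2 = (3.1417, -0.2794, 0.5689, 2.3713, 3.1876).
‖u_3‖ = 5.1045, so e_3 = (0.6155, -0.0547, 0.1114, 0.4645, 0.6245).
r_{14} = e_1·v_4 = 1.6013; r_{24} = e_2·v_4 = -0.8650; r_{34} = e_3·v_4 = -3.6428.
u_4 = v_4 − 1.6013·e_1 + 0.8650·e_2 + 3.6428·e_3 = (0.0195, -2.7254, -1.7198, -0.1161, 0.1351).
‖u_4‖ = 3.2276, so e_4 = (0.0061, -0.8444, -0.5328, -0.0360, 0.0419).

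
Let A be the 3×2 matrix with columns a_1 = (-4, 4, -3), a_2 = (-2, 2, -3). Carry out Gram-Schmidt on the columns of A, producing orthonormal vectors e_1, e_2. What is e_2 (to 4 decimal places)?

a_1 = (-4, 4, -3); ‖a_1‖ = 6.4031, so e_1 = (-0.6247, 0.6247, -0.4685).
e_1·a_2 = (-0.6247)·(-2) + 0.6247·2 + (-0.4685)·(-3) = 3.9043.
u_2 = a_2 − 3.9043·e_1 = (0.4390, -0.4390, -1.1707).
‖u_2‖ = 1.3252, so e_2 = (0.3313, -0.3313, -0.8835).

e_2 = (0.3313, -0.3313, -0.8835)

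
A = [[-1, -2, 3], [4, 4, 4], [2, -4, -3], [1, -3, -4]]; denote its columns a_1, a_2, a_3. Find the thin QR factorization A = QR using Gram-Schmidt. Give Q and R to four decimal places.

a_1 = (-1, 4, 2, 1); ‖a_1‖ = 4.6904, so e_1 = (-0.2132, 0.8528, 0.4264, 0.2132).
e_1·a_2 = (-0.2132)·(-2) + 0.8528·4 + 0.4264·(-4) + 0.2132·(-3) = 1.4924.
u_2 = a_2 − 1.4924·e_1 = (-1.6818, 2.7273, -4.6364, -3.3182).
‖u_2‖ = 6.5401, so e_2 = (-0.2572, 0.4170, -0.7089, -0.5074).
e_1·a_3 = (-0.2132)·3 + 0.8528·4 + 0.4264·(-3) + 0.2132·(-4) = 0.6396; e_2·a_3 = (-0.2572)·3 + 0.4170·4 + (-0.7089)·(-3) + (-0.5074)·(-4) = 5.0528.
u_3 = a_3 − 0.6396·e_1 − 5.0528·e_2 = (4.4357, 1.3475, 0.3092, -1.5728).
‖u_3‖ = 4.9052, so e_3 = (0.9043, 0.2747, 0.0630, -0.3206).

Q = [[-0.2132, -0.2572, 0.9043], [0.8528, 0.4170, 0.2747], [0.4264, -0.7089, 0.0630], [0.2132, -0.5074, -0.3206]], R = [[4.6904, 1.4924, 0.6396], [0.0000, 6.5401, 5.0528], [0.0000, 0.0000, 4.9052]]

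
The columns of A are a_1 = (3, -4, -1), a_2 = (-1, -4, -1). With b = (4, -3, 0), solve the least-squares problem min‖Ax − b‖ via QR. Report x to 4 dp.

x = (1.1765, -0.4706)

a_1 = (3, -4, -1); ‖a_1‖ = 5.0990, so q_1 = (0.5883, -0.7845, -0.1961).
q_1·a_2 = 0.5883·(-1) + (-0.7845)·(-4) + (-0.1961)·(-1) = 2.7456.
u_2 = a_2 − 2.7456·q_1 = (-2.6154, -1.8462, -0.4615).
‖u_2‖ = 3.2344, so q_2 = (-0.8086, -0.5708, -0.1427).
Qᵀb = (4.7068, -1.5221).
Back-substitute: x_2 = -1.5221/3.2344 = -0.4706.
x_1 = (4.7068 − 2.7456·(-0.4706))/5.0990 = 1.1765.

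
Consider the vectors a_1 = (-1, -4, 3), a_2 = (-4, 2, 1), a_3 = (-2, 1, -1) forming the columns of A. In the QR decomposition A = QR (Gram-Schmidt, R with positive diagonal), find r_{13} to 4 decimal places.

r_{13} = -0.9806

a_1 = (-1, -4, 3); ‖a_1‖ = 5.0990, so q_1 = (-0.1961, -0.7845, 0.5883).
r_{13} = q_1·a_3 = -0.9806.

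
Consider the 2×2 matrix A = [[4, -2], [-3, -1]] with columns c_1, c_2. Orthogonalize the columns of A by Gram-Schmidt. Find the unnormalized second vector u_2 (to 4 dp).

u_2 = (-1.2000, -1.6000)

c_1 = (4, -3); ‖c_1‖ = 5.0000, so q_1 = (0.8000, -0.6000).
q_1·c_2 = 0.8000·(-2) + (-0.6000)·(-1) = -1.0000.
u_2 = c_2 + 1.0000·q_1 = (-1.2000, -1.6000).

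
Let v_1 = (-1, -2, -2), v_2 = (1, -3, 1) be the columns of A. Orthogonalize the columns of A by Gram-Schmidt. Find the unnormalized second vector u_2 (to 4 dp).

u_2 = (1.3333, -2.3333, 1.6667)

q_1 = v_1/‖v_1‖ = (-1, -2, -2)/3.0000 = (-0.3333, -0.6667, -0.6667).
r_{12} = q_1·v_2 = 1.0000.
u_2 = v_2 − 1.0000·q_1 = (1.3333, -2.3333, 1.6667).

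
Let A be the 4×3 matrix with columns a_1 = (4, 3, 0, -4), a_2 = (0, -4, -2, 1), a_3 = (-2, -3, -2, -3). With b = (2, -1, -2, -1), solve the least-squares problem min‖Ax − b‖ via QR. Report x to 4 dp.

x = (0.5052, 0.7462, -0.0452)

e_1 = a_1/‖a_1‖ = (4, 3, 0, -4)/6.4031 = (0.6247, 0.4685, 0.0000, -0.6247).
r_{12} = e_1·a_2 = -2.4988.
u_2 = a_2 + 2.4988·e_1 = (1.5610, -2.8293, -2.0000, -0.5610).
‖u_2‖ = 3.8414, so e_2 = (0.4064, -0.7365, -0.5206, -0.1460).
r_{13} = e_1·a_3 = -0.7809; r_{23} = e_2·a_3 = 2.8763.
u_3 = a_3 + 0.7809·e_1 − 2.8763·e_2 = (-2.6810, -0.5157, -0.5025, -3.0678).
‖u_3‖ = 4.1373, so e_3 = (-0.6480, -0.1246, -0.1215, -0.7415).
Qᵀb = (1.4056, 2.7366, -0.1870).
Back-substitute: x_3 = -0.1870/4.1373 = -0.0452.
x_2 = (2.7366 − 2.8763·(-0.0452))/3.8414 = 0.7462.
x_1 = (1.4056 + 2.4988·0.7462 + 0.7809·(-0.0452))/6.4031 = 0.5052.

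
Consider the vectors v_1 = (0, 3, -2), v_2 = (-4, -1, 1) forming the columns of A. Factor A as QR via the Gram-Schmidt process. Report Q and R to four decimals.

v_1 = (0, 3, -2); ‖v_1‖ = 3.6056, so q_1 = (0.0000, 0.8321, -0.5547).
q_1·v_2 = 0.0000·(-4) + 0.8321·(-1) + (-0.5547)·1 = -1.3868.
u_2 = v_2 + 1.3868·q_1 = (-4.0000, 0.1538, 0.2308).
‖u_2‖ = 4.0096, so q_2 = (-0.9976, 0.0384, 0.0576).

Q = [[0.0000, -0.9976], [0.8321, 0.0384], [-0.5547, 0.0576]], R = [[3.6056, -1.3868], [0.0000, 4.0096]]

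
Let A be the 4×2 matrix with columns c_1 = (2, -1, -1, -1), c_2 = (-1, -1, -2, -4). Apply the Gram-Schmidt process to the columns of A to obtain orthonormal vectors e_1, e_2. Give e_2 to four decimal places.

c_1 = (2, -1, -1, -1); ‖c_1‖ = 2.6458, so e_1 = (0.7559, -0.3780, -0.3780, -0.3780).
e_1·c_2 = 0.7559·(-1) + (-0.3780)·(-1) + (-0.3780)·(-2) + (-0.3780)·(-4) = 1.8898.
u_2 = c_2 − 1.8898·e_1 = (-2.4286, -0.2857, -1.2857, -3.2857).
‖u_2‖ = 4.2929, so e_2 = (-0.5657, -0.0666, -0.2995, -0.7654).

e_2 = (-0.5657, -0.0666, -0.2995, -0.7654)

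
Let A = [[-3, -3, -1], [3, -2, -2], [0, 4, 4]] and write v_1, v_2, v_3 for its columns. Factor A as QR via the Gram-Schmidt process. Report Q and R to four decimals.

Q = [[-0.7071, -0.4683, 0.5298], [0.7071, -0.4683, 0.5298], [0.0000, 0.7493, 0.6623]], R = [[4.2426, 0.7071, -0.7071], [0.0000, 5.3385, 4.4020], [0.0000, 0.0000, 1.0596]]

e_1 = v_1/‖v_1‖ = (-3, 3, 0)/4.2426 = (-0.7071, 0.7071, 0.0000).
r_{12} = e_1·v_2 = 0.7071.
u_2 = v_2 − 0.7071·e_1 = (-2.5000, -2.5000, 4.0000).
‖u_2‖ = 5.3385, so e_2 = (-0.4683, -0.4683, 0.7493).
r_{13} = e_1·v_3 = -0.7071; r_{23} = e_2·v_3 = 4.4020.
u_3 = v_3 + 0.7071·e_1 − 4.4020·e_2 = (0.5614, 0.5614, 0.7018).
‖u_3‖ = 1.0596, so e_3 = (0.5298, 0.5298, 0.6623).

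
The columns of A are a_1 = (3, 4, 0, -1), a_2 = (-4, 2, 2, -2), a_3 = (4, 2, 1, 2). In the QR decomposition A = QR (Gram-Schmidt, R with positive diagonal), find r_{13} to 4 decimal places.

a_1 = (3, 4, 0, -1); ‖a_1‖ = 5.0990, so q_1 = (0.5883, 0.7845, 0.0000, -0.1961).
r_{13} = q_1·a_3 = 3.5301.

r_{13} = 3.5301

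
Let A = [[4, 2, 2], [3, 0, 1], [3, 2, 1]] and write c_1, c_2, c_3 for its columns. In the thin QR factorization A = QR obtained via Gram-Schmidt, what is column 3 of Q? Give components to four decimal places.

e_3 = (0.6882, -0.2294, -0.6882)

c_1 = (4, 3, 3); ‖c_1‖ = 5.8310, so e_1 = (0.6860, 0.5145, 0.5145).
e_1·c_2 = 0.6860·2 + 0.5145·0 + 0.5145·2 = 2.4010.
u_2 = c_2 − 2.4010·e_1 = (0.3529, -1.2353, 0.7647).
‖u_2‖ = 1.4951, so e_2 = (0.2361, -0.8262, 0.5115).
e_1·c_3 = 0.6860·2 + 0.5145·1 + 0.5145·1 = 2.4010; e_2·c_3 = 0.2361·2 + (-0.8262)·1 + 0.5115·1 = 0.1574.
u_3 = c_3 − 2.4010·e_1 − 0.1574·e_2 = (0.3158, -0.1053, -0.3158).
‖u_3‖ = 0.4588, so e_3 = (0.6882, -0.2294, -0.6882).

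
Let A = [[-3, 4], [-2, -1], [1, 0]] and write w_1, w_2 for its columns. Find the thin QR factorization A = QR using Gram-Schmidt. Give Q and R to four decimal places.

w_1 = (-3, -2, 1); ‖w_1‖ = 3.7417, so q_1 = (-0.8018, -0.5345, 0.2673).
q_1·w_2 = (-0.8018)·4 + (-0.5345)·(-1) + 0.2673·0 = -2.6726.
u_2 = w_2 + 2.6726·q_1 = (1.8571, -2.4286, 0.7143).
‖u_2‖ = 3.1396, so q_2 = (0.5915, -0.7735, 0.2275).

Q = [[-0.8018, 0.5915], [-0.5345, -0.7735], [0.2673, 0.2275]], R = [[3.7417, -2.6726], [0.0000, 3.1396]]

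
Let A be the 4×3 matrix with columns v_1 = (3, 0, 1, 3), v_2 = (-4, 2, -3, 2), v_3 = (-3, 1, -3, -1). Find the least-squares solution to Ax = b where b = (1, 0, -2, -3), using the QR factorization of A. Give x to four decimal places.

x = (0.7939, -1.4300, 2.3969)

v_1 = (3, 0, 1, 3); ‖v_1‖ = 4.3589, so e_1 = (0.6882, 0.0000, 0.2294, 0.6882).
e_1·v_2 = 0.6882·(-4) + 0.0000·2 + 0.2294·(-3) + 0.6882·2 = -2.0647.
u_2 = v_2 + 2.0647·e_1 = (-2.5789, 2.0000, -2.5263, 3.4211).
‖u_2‖ = 5.3607, so e_2 = (-0.4811, 0.3731, -0.4713, 0.6382).
e_1·v_3 = 0.6882·(-3) + 0.0000·1 + 0.2294·(-3) + 0.6882·(-1) = -3.4412; e_2·v_3 = (-0.4811)·(-3) + 0.3731·1 + (-0.4713)·(-3) + 0.6382·(-1) = 2.5920.
u_3 = v_3 + 3.4412·e_1 − 2.5920·e_2 = (0.6154, 0.0330, -0.9890, -0.2857).
‖u_3‖ = 1.1998, so e_3 = (0.5129, 0.0275, -0.8243, -0.2381).
Qᵀb = (-1.8353, -1.4531, 2.8759).
Back-substitute: x_3 = 2.8759/1.1998 = 2.3969.
x_2 = (-1.4531 − 2.5920·2.3969)/5.3607 = -1.4300.
x_1 = (-1.8353 + 2.0647·(-1.4300) + 3.4412·2.3969)/4.3589 = 0.7939.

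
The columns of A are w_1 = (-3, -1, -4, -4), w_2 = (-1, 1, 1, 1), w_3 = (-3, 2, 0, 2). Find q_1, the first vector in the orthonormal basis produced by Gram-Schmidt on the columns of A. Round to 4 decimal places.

w_1 = (-3, -1, -4, -4); ‖w_1‖ = 6.4807, so q_1 = (-0.4629, -0.1543, -0.6172, -0.6172).

q_1 = (-0.4629, -0.1543, -0.6172, -0.6172)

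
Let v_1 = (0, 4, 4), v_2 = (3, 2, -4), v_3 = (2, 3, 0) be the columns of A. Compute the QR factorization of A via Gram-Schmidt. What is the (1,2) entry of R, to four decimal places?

r_{12} = -1.4142

q_1 = v_1/‖v_1‖ = (0, 4, 4)/5.6569 = (0.0000, 0.7071, 0.7071).
r_{12} = q_1·v_2 = -1.4142.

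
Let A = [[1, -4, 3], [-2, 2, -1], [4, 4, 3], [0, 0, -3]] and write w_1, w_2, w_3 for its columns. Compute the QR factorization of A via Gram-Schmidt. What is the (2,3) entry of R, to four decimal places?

q_1 = w_1/‖w_1‖ = (1, -2, 4, 0)/4.5826 = (0.2182, -0.4364, 0.8729, 0.0000).
r_{12} = q_1·w_2 = 1.7457.
u_2 = w_2 − 1.7457·q_1 = (-4.3810, 2.7619, 2.4762, 0.0000).
‖u_2‖ = 5.7404, so q_2 = (-0.7632, 0.4811, 0.4314, 0.0000).
r_{23} = q_2·w_3 = -1.4766.

r_{23} = -1.4766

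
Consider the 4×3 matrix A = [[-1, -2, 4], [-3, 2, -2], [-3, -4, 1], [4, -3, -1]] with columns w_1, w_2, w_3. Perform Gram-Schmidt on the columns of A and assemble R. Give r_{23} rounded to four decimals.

e_1 = w_1/‖w_1‖ = (-1, -3, -3, 4)/5.9161 = (-0.1690, -0.5071, -0.5071, 0.6761).
r_{12} = e_1·w_2 = -0.6761.
u_2 = w_2 + 0.6761·e_1 = (-2.1143, 1.6571, -4.3429, -2.5429).
‖u_2‖ = 5.7046, so e_2 = (-0.3706, 0.2905, -0.7613, -0.4458).
r_{23} = e_2·w_3 = -2.3790.

r_{23} = -2.3790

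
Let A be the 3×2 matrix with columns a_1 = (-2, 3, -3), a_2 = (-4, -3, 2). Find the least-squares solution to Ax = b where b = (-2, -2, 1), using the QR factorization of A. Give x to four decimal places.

q_1 = a_1/‖a_1‖ = (-2, 3, -3)/4.6904 = (-0.4264, 0.6396, -0.6396).
r_{12} = q_1·a_2 = -1.4924.
u_2 = a_2 + 1.4924·q_1 = (-4.6364, -2.0455, 1.0455).
‖u_2‖ = 5.1742, so q_2 = (-0.8960, -0.3953, 0.2020).
Qᵀb = (-1.0660, 2.7848).
Back-substitute: x_2 = 2.7848/5.1742 = 0.5382.
x_1 = (-1.0660 + 1.4924·0.5382)/4.6904 = -0.0560.

x = (-0.0560, 0.5382)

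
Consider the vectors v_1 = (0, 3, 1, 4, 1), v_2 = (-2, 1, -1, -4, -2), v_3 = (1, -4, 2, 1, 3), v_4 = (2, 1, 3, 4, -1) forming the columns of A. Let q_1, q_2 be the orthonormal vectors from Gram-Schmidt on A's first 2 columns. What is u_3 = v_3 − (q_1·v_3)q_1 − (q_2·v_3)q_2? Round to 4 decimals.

v_1 = (0, 3, 1, 4, 1); ‖v_1‖ = 5.1962, so q_1 = (0.0000, 0.5774, 0.1925, 0.7698, 0.1925).
q_1·v_2 = 0.0000·(-2) + 0.5774·1 + 0.1925·(-1) + 0.7698·(-4) + 0.1925·(-2) = -3.0792.
u_2 = v_2 + 3.0792·q_1 = (-2.0000, 2.7778, -0.4074, -1.6296, -1.4074).
‖u_2‖ = 4.0643, so q_2 = (-0.4921, 0.6835, -0.1002, -0.4010, -0.3463).
q_1·v_3 = 0.0000·1 + 0.5774·(-4) + 0.1925·2 + 0.7698·1 + 0.1925·3 = -0.5774; q_2·v_3 = (-0.4921)·1 + 0.6835·(-4) + (-0.1002)·2 + (-0.4010)·1 + (-0.3463)·3 = -4.8662.
u_3 = v_3 + 0.5774·q_1 + 4.8662·q_2 = (-1.3946, -0.3408, 1.6233, -0.5067, 1.4260).

u_3 = (-1.3946, -0.3408, 1.6233, -0.5067, 1.4260)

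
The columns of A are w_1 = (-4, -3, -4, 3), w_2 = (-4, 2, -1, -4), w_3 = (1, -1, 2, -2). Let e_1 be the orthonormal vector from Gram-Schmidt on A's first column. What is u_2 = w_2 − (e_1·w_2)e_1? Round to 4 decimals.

w_1 = (-4, -3, -4, 3); ‖w_1‖ = 7.0711, so e_1 = (-0.5657, -0.4243, -0.5657, 0.4243).
e_1·w_2 = (-0.5657)·(-4) + (-0.4243)·2 + (-0.5657)·(-1) + 0.4243·(-4) = 0.2828.
u_2 = w_2 − 0.2828·e_1 = (-3.8400, 2.1200, -0.8400, -4.1200).

u_2 = (-3.8400, 2.1200, -0.8400, -4.1200)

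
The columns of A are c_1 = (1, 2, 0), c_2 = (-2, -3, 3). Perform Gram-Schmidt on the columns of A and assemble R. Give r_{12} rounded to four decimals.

c_1 = (1, 2, 0); ‖c_1‖ = 2.2361, so e_1 = (0.4472, 0.8944, 0.0000).
r_{12} = e_1·c_2 = -3.5777.

r_{12} = -3.5777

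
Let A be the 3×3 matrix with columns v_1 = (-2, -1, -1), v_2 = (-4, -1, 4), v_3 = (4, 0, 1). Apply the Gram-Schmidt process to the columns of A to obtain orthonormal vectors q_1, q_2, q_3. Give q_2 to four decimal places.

q_1 = v_1/‖v_1‖ = (-2, -1, -1)/2.4495 = (-0.8165, -0.4082, -0.4082).
r_{12} = q_1·v_2 = 2.0412.
u_2 = v_2 − 2.0412·q_1 = (-2.3333, -0.1667, 4.8333).
‖u_2‖ = 5.3697, so q_2 = (-0.4345, -0.0310, 0.9001).

q_2 = (-0.4345, -0.0310, 0.9001)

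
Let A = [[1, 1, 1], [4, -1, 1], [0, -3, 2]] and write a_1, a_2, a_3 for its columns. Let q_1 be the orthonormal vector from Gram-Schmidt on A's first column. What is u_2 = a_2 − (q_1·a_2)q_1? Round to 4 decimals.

u_2 = (1.1765, -0.2941, -3.0000)

a_1 = (1, 4, 0); ‖a_1‖ = 4.1231, so q_1 = (0.2425, 0.9701, 0.0000).
q_1·a_2 = 0.2425·1 + 0.9701·(-1) + 0.0000·(-3) = -0.7276.
u_2 = a_2 + 0.7276·q_1 = (1.1765, -0.2941, -3.0000).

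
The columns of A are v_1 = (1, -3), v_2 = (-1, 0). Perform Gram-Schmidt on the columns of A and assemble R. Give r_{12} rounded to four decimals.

r_{12} = -0.3162

v_1 = (1, -3); ‖v_1‖ = 3.1623, so q_1 = (0.3162, -0.9487).
r_{12} = q_1·v_2 = -0.3162.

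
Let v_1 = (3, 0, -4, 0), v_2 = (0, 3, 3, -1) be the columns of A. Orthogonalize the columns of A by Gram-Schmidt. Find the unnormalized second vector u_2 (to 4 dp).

u_2 = (1.4400, 3.0000, 1.0800, -1.0000)

e_1 = v_1/‖v_1‖ = (3, 0, -4, 0)/5.0000 = (0.6000, 0.0000, -0.8000, 0.0000).
r_{12} = e_1·v_2 = -2.4000.
u_2 = v_2 + 2.4000·e_1 = (1.4400, 3.0000, 1.0800, -1.0000).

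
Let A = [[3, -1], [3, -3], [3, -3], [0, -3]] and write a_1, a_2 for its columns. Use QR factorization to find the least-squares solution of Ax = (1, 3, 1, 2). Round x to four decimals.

x = (0.0667, -0.6286)

a_1 = (3, 3, 3, 0); ‖a_1‖ = 5.1962, so q_1 = (0.5774, 0.5774, 0.5774, 0.0000).
q_1·a_2 = 0.5774·(-1) + 0.5774·(-3) + 0.5774·(-3) + 0.0000·(-3) = -4.0415.
u_2 = a_2 + 4.0415·q_1 = (1.3333, -0.6667, -0.6667, -3.0000).
‖u_2‖ = 3.4157, so q_2 = (0.3904, -0.1952, -0.1952, -0.8783).
Qᵀb = (2.8868, -2.1470).
Back-substitute: x_2 = -2.1470/3.4157 = -0.6286.
x_1 = (2.8868 + 4.0415·(-0.6286))/5.1962 = 0.0667.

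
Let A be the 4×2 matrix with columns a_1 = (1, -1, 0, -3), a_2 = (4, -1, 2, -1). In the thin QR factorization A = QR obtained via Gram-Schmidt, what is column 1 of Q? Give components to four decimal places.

q_1 = (0.3015, -0.3015, 0.0000, -0.9045)

a_1 = (1, -1, 0, -3); ‖a_1‖ = 3.3166, so q_1 = (0.3015, -0.3015, 0.0000, -0.9045).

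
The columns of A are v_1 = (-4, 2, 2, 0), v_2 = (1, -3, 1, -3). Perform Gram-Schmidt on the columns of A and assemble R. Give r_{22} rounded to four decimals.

q_1 = v_1/‖v_1‖ = (-4, 2, 2, 0)/4.8990 = (-0.8165, 0.4082, 0.4082, 0.0000).
r_{12} = q_1·v_2 = -1.6330.
u_2 = v_2 + 1.6330·q_1 = (-0.3333, -2.3333, 1.6667, -3.0000).
r_{22} = ‖u_2‖ = 4.1633.

r_{22} = 4.1633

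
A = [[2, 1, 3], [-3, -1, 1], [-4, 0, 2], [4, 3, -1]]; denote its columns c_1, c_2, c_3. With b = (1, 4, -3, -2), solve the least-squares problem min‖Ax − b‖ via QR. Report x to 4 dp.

c_1 = (2, -3, -4, 4); ‖c_1‖ = 6.7082, so q_1 = (0.2981, -0.4472, -0.5963, 0.5963).
q_1·c_2 = 0.2981·1 + (-0.4472)·(-1) + (-0.5963)·0 + 0.5963·3 = 2.5342.
u_2 = c_2 − 2.5342·q_1 = (0.2444, 0.1333, 1.5111, 1.4889).
‖u_2‖ = 2.1396, so q_2 = (0.1142, 0.0623, 0.7063, 0.6959).
q_1·c_3 = 0.2981·3 + (-0.4472)·1 + (-0.5963)·2 + 0.5963·(-1) = -1.3416; q_2·c_3 = 0.1142·3 + 0.0623·1 + 0.7063·2 + 0.6959·(-1) = 1.1217.
u_3 = c_3 + 1.3416·q_1 − 1.1217·q_2 = (3.2718, 0.3301, 0.4078, -0.9806).
‖u_3‖ = 3.4557, so q_3 = (0.9468, 0.0955, 0.1180, -0.2838).
Qᵀb = (-0.8944, -3.1470, 1.5424).
Back-substitute: x_3 = 1.5424/3.4557 = 0.4463.
x_2 = (-3.1470 − 1.1217·0.4463)/2.1396 = -1.7049.
x_1 = (-0.8944 − 2.5342·(-1.7049) + 1.3416·0.4463)/6.7082 = 0.6000.

x = (0.6000, -1.7049, 0.4463)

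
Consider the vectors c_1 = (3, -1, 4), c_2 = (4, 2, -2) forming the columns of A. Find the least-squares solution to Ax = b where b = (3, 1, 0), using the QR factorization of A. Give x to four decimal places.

q_1 = c_1/‖c_1‖ = (3, -1, 4)/5.0990 = (0.5883, -0.1961, 0.7845).
r_{12} = q_1·c_2 = 0.3922.
u_2 = c_2 − 0.3922·q_1 = (3.7692, 2.0769, -2.3077).
‖u_2‖ = 4.8833, so q_2 = (0.7719, 0.4253, -0.4726).
Qᵀb = (1.5689, 2.7409).
Back-substitute: x_2 = 2.7409/4.8833 = 0.5613.
x_1 = (1.5689 − 0.3922·0.5613)/5.0990 = 0.2645.

x = (0.2645, 0.5613)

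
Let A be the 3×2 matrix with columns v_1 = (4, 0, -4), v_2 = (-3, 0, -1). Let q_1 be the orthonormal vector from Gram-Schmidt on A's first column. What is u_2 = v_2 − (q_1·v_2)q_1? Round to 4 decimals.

v_1 = (4, 0, -4); ‖v_1‖ = 5.6569, so q_1 = (0.7071, 0.0000, -0.7071).
q_1·v_2 = 0.7071·(-3) + 0.0000·0 + (-0.7071)·(-1) = -1.4142.
u_2 = v_2 + 1.4142·q_1 = (-2.0000, 0.0000, -2.0000).

u_2 = (-2.0000, 0.0000, -2.0000)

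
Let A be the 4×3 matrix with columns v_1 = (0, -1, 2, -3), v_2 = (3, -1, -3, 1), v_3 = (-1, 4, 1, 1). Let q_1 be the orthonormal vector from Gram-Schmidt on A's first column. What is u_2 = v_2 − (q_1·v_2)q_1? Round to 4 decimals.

q_1 = v_1/‖v_1‖ = (0, -1, 2, -3)/3.7417 = (0.0000, -0.2673, 0.5345, -0.8018).
r_{12} = q_1·v_2 = -2.1381.
u_2 = v_2 + 2.1381·q_1 = (3.0000, -1.5714, -1.8571, -0.7143).

u_2 = (3.0000, -1.5714, -1.8571, -0.7143)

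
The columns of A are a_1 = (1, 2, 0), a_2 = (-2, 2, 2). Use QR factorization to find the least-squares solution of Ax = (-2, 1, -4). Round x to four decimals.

e_1 = a_1/‖a_1‖ = (1, 2, 0)/2.2361 = (0.4472, 0.8944, 0.0000).
r_{12} = e_1·a_2 = 0.8944.
u_2 = a_2 − 0.8944·e_1 = (-2.4000, 1.2000, 2.0000).
‖u_2‖ = 3.3466, so e_2 = (-0.7171, 0.3586, 0.5976).
Qᵀb = (0.0000, -0.5976).
Back-substitute: x_2 = -0.5976/3.3466 = -0.1786.
x_1 = (0.0000 − 0.8944·(-0.1786))/2.2361 = 0.0714.

x = (0.0714, -0.1786)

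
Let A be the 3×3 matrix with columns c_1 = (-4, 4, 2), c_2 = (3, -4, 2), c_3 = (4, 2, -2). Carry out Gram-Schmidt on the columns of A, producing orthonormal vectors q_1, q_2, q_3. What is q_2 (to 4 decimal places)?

c_1 = (-4, 4, 2); ‖c_1‖ = 6.0000, so q_1 = (-0.6667, 0.6667, 0.3333).
q_1·c_2 = (-0.6667)·3 + 0.6667·(-4) + 0.3333·2 = -4.0000.
u_2 = c_2 + 4.0000·q_1 = (0.3333, -1.3333, 3.3333).
‖u_2‖ = 3.6056, so q_2 = (0.0925, -0.3698, 0.9245).

q_2 = (0.0925, -0.3698, 0.9245)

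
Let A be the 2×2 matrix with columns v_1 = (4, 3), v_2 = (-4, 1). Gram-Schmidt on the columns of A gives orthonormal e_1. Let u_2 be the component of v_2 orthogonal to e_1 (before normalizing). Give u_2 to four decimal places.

u_2 = (-1.9200, 2.5600)

v_1 = (4, 3); ‖v_1‖ = 5.0000, so e_1 = (0.8000, 0.6000).
e_1·v_2 = 0.8000·(-4) + 0.6000·1 = -2.6000.
u_2 = v_2 + 2.6000·e_1 = (-1.9200, 2.5600).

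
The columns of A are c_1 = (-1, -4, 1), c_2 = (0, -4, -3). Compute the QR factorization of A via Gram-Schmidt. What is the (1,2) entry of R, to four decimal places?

c_1 = (-1, -4, 1); ‖c_1‖ = 4.2426, so q_1 = (-0.2357, -0.9428, 0.2357).
r_{12} = q_1·c_2 = 3.0641.

r_{12} = 3.0641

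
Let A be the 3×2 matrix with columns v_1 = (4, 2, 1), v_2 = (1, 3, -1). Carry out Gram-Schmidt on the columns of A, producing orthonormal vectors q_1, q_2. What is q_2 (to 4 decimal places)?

q_2 = (-0.2673, 0.8018, -0.5345)

q_1 = v_1/‖v_1‖ = (4, 2, 1)/4.5826 = (0.8729, 0.4364, 0.2182).
r_{12} = q_1·v_2 = 1.9640.
u_2 = v_2 − 1.9640·q_1 = (-0.7143, 2.1429, -1.4286).
‖u_2‖ = 2.6726, so q_2 = (-0.2673, 0.8018, -0.5345).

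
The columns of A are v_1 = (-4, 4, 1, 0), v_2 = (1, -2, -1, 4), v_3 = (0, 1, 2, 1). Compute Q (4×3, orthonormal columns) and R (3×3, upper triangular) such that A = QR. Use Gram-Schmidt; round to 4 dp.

Q = [[-0.6963, -0.1401, 0.3776], [0.6963, -0.1033, 0.1552], [0.1741, -0.1475, 0.8894], [0.0000, 0.9736, 0.2056]], R = [[5.7446, -2.2630, 1.0445], [0.0000, 4.1084, 0.5753], [0.0000, 0.0000, 2.1396]]

q_1 = v_1/‖v_1‖ = (-4, 4, 1, 0)/5.7446 = (-0.6963, 0.6963, 0.1741, 0.0000).
r_{12} = q_1·v_2 = -2.2630.
u_2 = v_2 + 2.2630·q_1 = (-0.5758, -0.4242, -0.6061, 4.0000).
‖u_2‖ = 4.1084, so q_2 = (-0.1401, -0.1033, -0.1475, 0.9736).
r_{13} = q_1·v_3 = 1.0445; r_{23} = q_2·v_3 = 0.5753.
u_3 = v_3 − 1.0445·q_1 − 0.5753·q_2 = (0.8079, 0.3321, 1.9031, 0.4399).
‖u_3‖ = 2.1396, so q_3 = (0.3776, 0.1552, 0.8894, 0.2056).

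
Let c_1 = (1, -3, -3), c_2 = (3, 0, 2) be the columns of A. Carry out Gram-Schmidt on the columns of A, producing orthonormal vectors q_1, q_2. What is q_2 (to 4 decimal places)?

c_1 = (1, -3, -3); ‖c_1‖ = 4.3589, so q_1 = (0.2294, -0.6882, -0.6882).
q_1·c_2 = 0.2294·3 + (-0.6882)·0 + (-0.6882)·2 = -0.6882.
u_2 = c_2 + 0.6882·q_1 = (3.1579, -0.4737, 1.5263).
‖u_2‖ = 3.5393, so q_2 = (0.8922, -0.1338, 0.4313).

q_2 = (0.8922, -0.1338, 0.4313)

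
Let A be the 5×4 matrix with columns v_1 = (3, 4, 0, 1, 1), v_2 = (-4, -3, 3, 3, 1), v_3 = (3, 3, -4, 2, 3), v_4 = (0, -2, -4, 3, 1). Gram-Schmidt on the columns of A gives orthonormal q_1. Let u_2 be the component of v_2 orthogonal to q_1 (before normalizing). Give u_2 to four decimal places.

q_1 = v_1/‖v_1‖ = (3, 4, 0, 1, 1)/5.1962 = (0.5774, 0.7698, 0.0000, 0.1925, 0.1925).
r_{12} = q_1·v_2 = -3.8490.
u_2 = v_2 + 3.8490·q_1 = (-1.7778, -0.0370, 3.0000, 3.7407, 1.7407).

u_2 = (-1.7778, -0.0370, 3.0000, 3.7407, 1.7407)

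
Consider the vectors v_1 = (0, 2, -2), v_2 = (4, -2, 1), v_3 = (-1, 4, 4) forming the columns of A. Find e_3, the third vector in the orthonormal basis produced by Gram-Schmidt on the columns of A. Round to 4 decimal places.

e_1 = v_1/‖v_1‖ = (0, 2, -2)/2.8284 = (0.0000, 0.7071, -0.7071).
r_{12} = e_1·v_2 = -2.1213.
u_2 = v_2 + 2.1213·e_1 = (4.0000, -0.5000, -0.5000).
‖u_2‖ = 4.0620, so e_2 = (0.9847, -0.1231, -0.1231).
r_{13} = e_1·v_3 = 0.0000; r_{23} = e_2·v_3 = -1.9695.
u_3 = v_3 + 0.0000·e_1 + 1.9695·e_2 = (0.9394, 3.7576, 3.7576).
‖u_3‖ = 5.3964, so e_3 = (0.1741, 0.6963, 0.6963).

e_3 = (0.1741, 0.6963, 0.6963)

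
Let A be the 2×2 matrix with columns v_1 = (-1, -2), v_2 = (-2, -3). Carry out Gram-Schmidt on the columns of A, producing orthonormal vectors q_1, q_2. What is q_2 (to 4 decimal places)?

q_2 = (-0.8944, 0.4472)

v_1 = (-1, -2); ‖v_1‖ = 2.2361, so q_1 = (-0.4472, -0.8944).
q_1·v_2 = (-0.4472)·(-2) + (-0.8944)·(-3) = 3.5777.
u_2 = v_2 − 3.5777·q_1 = (-0.4000, 0.2000).
‖u_2‖ = 0.4472, so q_2 = (-0.8944, 0.4472).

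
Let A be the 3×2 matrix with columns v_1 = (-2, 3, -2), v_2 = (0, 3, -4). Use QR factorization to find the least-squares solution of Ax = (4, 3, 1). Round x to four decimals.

x = (-0.8088, 0.7500)

v_1 = (-2, 3, -2); ‖v_1‖ = 4.1231, so q_1 = (-0.4851, 0.7276, -0.4851).
q_1·v_2 = (-0.4851)·0 + 0.7276·3 + (-0.4851)·(-4) = 4.1231.
u_2 = v_2 − 4.1231·q_1 = (2.0000, 0.0000, -2.0000).
‖u_2‖ = 2.8284, so q_2 = (0.7071, 0.0000, -0.7071).
Qᵀb = (-0.2425, 2.1213).
Back-substitute: x_2 = 2.1213/2.8284 = 0.7500.
x_1 = (-0.2425 − 4.1231·0.7500)/4.1231 = -0.8088.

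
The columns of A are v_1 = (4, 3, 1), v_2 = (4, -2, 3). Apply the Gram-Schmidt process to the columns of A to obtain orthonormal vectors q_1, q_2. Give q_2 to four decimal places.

q_2 = (0.4216, -0.7379, 0.5270)

q_1 = v_1/‖v_1‖ = (4, 3, 1)/5.0990 = (0.7845, 0.5883, 0.1961).
r_{12} = q_1·v_2 = 2.5495.
u_2 = v_2 − 2.5495·q_1 = (2.0000, -3.5000, 2.5000).
‖u_2‖ = 4.7434, so q_2 = (0.4216, -0.7379, 0.5270).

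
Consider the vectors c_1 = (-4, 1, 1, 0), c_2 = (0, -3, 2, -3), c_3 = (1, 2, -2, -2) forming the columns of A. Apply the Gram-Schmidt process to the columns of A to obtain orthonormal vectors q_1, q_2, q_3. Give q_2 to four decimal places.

q_2 = (-0.0474, -0.6286, 0.4388, -0.6404)

c_1 = (-4, 1, 1, 0); ‖c_1‖ = 4.2426, so q_1 = (-0.9428, 0.2357, 0.2357, 0.0000).
q_1·c_2 = (-0.9428)·0 + 0.2357·(-3) + 0.2357·2 + 0.0000·(-3) = -0.2357.
u_2 = c_2 + 0.2357·q_1 = (-0.2222, -2.9444, 2.0556, -3.0000).
‖u_2‖ = 4.6845, so q_2 = (-0.0474, -0.6286, 0.4388, -0.6404).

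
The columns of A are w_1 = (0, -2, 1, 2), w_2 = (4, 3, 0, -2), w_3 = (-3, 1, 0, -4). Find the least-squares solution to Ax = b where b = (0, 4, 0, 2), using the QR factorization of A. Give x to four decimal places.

e_1 = w_1/‖w_1‖ = (0, -2, 1, 2)/3.0000 = (0.0000, -0.6667, 0.3333, 0.6667).
r_{12} = e_1·w_2 = -3.3333.
u_2 = w_2 + 3.3333·e_1 = (4.0000, 0.7778, 1.1111, 0.2222).
‖u_2‖ = 4.2295, so e_2 = (0.9457, 0.1839, 0.2627, 0.0525).
r_{13} = e_1·w_3 = -3.3333; r_{23} = e_2·w_3 = -2.8635.
u_3 = w_3 + 3.3333·e_1 + 2.8635·e_2 = (-0.2919, -0.6957, 1.8634, -1.6273).
‖u_3‖ = 2.5864, so e_3 = (-0.1129, -0.2690, 0.7204, -0.6292).
Qᵀb = (-1.3333, 0.8407, -2.3342).
Back-substitute: x_3 = -2.3342/2.5864 = -0.9025.
x_2 = (0.8407 + 2.8635·(-0.9025))/4.2295 = -0.4123.
x_1 = (-1.3333 + 3.3333·(-0.4123) + 3.3333·(-0.9025))/3.0000 = -1.9053.

x = (-1.9053, -0.4123, -0.9025)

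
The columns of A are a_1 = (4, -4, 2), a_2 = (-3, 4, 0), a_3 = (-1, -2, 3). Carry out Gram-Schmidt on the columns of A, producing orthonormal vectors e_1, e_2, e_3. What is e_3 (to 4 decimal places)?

e_3 = (-0.7428, -0.5571, 0.3714)

a_1 = (4, -4, 2); ‖a_1‖ = 6.0000, so e_1 = (0.6667, -0.6667, 0.3333).
e_1·a_2 = 0.6667·(-3) + (-0.6667)·4 + 0.3333·0 = -4.6667.
u_2 = a_2 + 4.6667·e_1 = (0.1111, 0.8889, 1.5556).
‖u_2‖ = 1.7951, so e_2 = (0.0619, 0.4952, 0.8666).
e_1·a_3 = 0.6667·(-1) + (-0.6667)·(-2) + 0.3333·3 = 1.6667; e_2·a_3 = 0.0619·(-1) + 0.4952·(-2) + 0.8666·3 = 1.5475.
u_3 = a_3 − 1.6667·e_1 − 1.5475·e_2 = (-2.2069, -1.6552, 1.1034).
‖u_3‖ = 2.9711, so e_3 = (-0.7428, -0.5571, 0.3714).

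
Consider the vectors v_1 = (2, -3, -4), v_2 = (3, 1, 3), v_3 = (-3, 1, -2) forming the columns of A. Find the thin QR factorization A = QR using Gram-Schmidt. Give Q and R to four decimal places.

Q = [[0.3714, 0.8994, 0.2306], [-0.5571, 0.0171, 0.8303], [-0.7428, 0.4368, -0.5074]], R = [[5.3852, -1.6713, -0.1857], [0.0000, 4.0258, -3.5547], [0.0000, 0.0000, 1.1532]]

v_1 = (2, -3, -4); ‖v_1‖ = 5.3852, so q_1 = (0.3714, -0.5571, -0.7428).
q_1·v_2 = 0.3714·3 + (-0.5571)·1 + (-0.7428)·3 = -1.6713.
u_2 = v_2 + 1.6713·q_1 = (3.6207, 0.0690, 1.7586).
‖u_2‖ = 4.0258, so q_2 = (0.8994, 0.0171, 0.4368).
q_1·v_3 = 0.3714·(-3) + (-0.5571)·1 + (-0.7428)·(-2) = -0.1857; q_2·v_3 = 0.8994·(-3) + 0.0171·1 + 0.4368·(-2) = -3.5547.
u_3 = v_3 + 0.1857·q_1 + 3.5547·q_2 = (0.2660, 0.9574, -0.5851).
‖u_3‖ = 1.1532, so q_3 = (0.2306, 0.8303, -0.5074).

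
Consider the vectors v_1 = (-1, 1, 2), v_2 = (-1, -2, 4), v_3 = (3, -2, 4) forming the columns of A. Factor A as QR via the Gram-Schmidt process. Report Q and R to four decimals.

q_1 = v_1/‖v_1‖ = (-1, 1, 2)/2.4495 = (-0.4082, 0.4082, 0.8165).
r_{12} = q_1·v_2 = 2.8577.
u_2 = v_2 − 2.8577·q_1 = (0.1667, -3.1667, 1.6667).
‖u_2‖ = 3.5824, so q_2 = (0.0465, -0.8840, 0.4652).
r_{13} = q_1·v_3 = 1.2247; r_{23} = q_2·v_3 = 3.7685.
u_3 = v_3 − 1.2247·q_1 − 3.7685·q_2 = (3.3247, 0.8312, 1.2468).
‖u_3‖ = 3.6467, so q_3 = (0.9117, 0.2279, 0.3419).

Q = [[-0.4082, 0.0465, 0.9117], [0.4082, -0.8840, 0.2279], [0.8165, 0.4652, 0.3419]], R = [[2.4495, 2.8577, 1.2247], [0.0000, 3.5824, 3.7685], [0.0000, 0.0000, 3.6467]]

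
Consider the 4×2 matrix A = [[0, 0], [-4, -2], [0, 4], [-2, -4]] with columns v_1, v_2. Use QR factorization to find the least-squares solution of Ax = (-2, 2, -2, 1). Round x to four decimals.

v_1 = (0, -4, 0, -2); ‖v_1‖ = 4.4721, so e_1 = (0.0000, -0.8944, 0.0000, -0.4472).
e_1·v_2 = 0.0000·0 + (-0.8944)·(-2) + 0.0000·4 + (-0.4472)·(-4) = 3.5777.
u_2 = v_2 − 3.5777·e_1 = (0.0000, 1.2000, 4.0000, -2.4000).
‖u_2‖ = 4.8166, so e_2 = (0.0000, 0.2491, 0.8305, -0.4983).
Qᵀb = (-2.2361, -1.6609).
Back-substitute: x_2 = -1.6609/4.8166 = -0.3448.
x_1 = (-2.2361 − 3.5777·(-0.3448))/4.4721 = -0.2241.

x = (-0.2241, -0.3448)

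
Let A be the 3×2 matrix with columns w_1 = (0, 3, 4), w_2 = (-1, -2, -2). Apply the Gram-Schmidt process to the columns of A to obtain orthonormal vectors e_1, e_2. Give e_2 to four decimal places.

e_2 = (-0.9285, -0.2971, 0.2228)

e_1 = w_1/‖w_1‖ = (0, 3, 4)/5.0000 = (0.0000, 0.6000, 0.8000).
r_{12} = e_1·w_2 = -2.8000.
u_2 = w_2 + 2.8000·e_1 = (-1.0000, -0.3200, 0.2400).
‖u_2‖ = 1.0770, so e_2 = (-0.9285, -0.2971, 0.2228).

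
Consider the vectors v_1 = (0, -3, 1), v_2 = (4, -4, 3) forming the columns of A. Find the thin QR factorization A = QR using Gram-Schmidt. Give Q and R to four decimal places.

Q = [[0.0000, 0.9300], [-0.9487, 0.1162], [0.3162, 0.3487]], R = [[3.1623, 4.7434], [0.0000, 4.3012]]

q_1 = v_1/‖v_1‖ = (0, -3, 1)/3.1623 = (0.0000, -0.9487, 0.3162).
r_{12} = q_1·v_2 = 4.7434.
u_2 = v_2 − 4.7434·q_1 = (4.0000, 0.5000, 1.5000).
‖u_2‖ = 4.3012, so q_2 = (0.9300, 0.1162, 0.3487).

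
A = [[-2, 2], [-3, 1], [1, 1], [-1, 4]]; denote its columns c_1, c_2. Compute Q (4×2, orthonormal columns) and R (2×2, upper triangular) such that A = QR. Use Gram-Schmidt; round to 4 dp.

Q = [[-0.5164, 0.1703], [-0.7746, -0.2554], [0.2582, 0.4256], [-0.2582, 0.8513]], R = [[3.8730, -2.5820], [0.0000, 3.9158]]

c_1 = (-2, -3, 1, -1); ‖c_1‖ = 3.8730, so q_1 = (-0.5164, -0.7746, 0.2582, -0.2582).
q_1·c_2 = (-0.5164)·2 + (-0.7746)·1 + 0.2582·1 + (-0.2582)·4 = -2.5820.
u_2 = c_2 + 2.5820·q_1 = (0.6667, -1.0000, 1.6667, 3.3333).
‖u_2‖ = 3.9158, so q_2 = (0.1703, -0.2554, 0.4256, 0.8513).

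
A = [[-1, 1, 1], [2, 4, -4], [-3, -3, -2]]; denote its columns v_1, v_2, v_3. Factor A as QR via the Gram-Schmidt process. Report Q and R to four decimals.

Q = [[-0.2673, 0.7715, 0.5774], [0.5345, 0.6172, -0.5774], [-0.8018, 0.1543, -0.5774]], R = [[3.7417, 4.2762, -0.8018], [0.0000, 2.7775, -2.0059], [0.0000, 0.0000, 4.0415]]

e_1 = v_1/‖v_1‖ = (-1, 2, -3)/3.7417 = (-0.2673, 0.5345, -0.8018).
r_{12} = e_1·v_2 = 4.2762.
u_2 = v_2 − 4.2762·e_1 = (2.1429, 1.7143, 0.4286).
‖u_2‖ = 2.7775, so e_2 = (0.7715, 0.6172, 0.1543).
r_{13} = e_1·v_3 = -0.8018; r_{23} = e_2·v_3 = -2.0059.
u_3 = v_3 + 0.8018·e_1 + 2.0059·e_2 = (2.3333, -2.3333, -2.3333).
‖u_3‖ = 4.0415, so e_3 = (0.5774, -0.5774, -0.5774).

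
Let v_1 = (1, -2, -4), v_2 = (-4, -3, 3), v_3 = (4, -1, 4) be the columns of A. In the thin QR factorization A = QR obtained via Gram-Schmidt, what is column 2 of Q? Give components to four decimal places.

v_1 = (1, -2, -4); ‖v_1‖ = 4.5826, so q_1 = (0.2182, -0.4364, -0.8729).
q_1·v_2 = 0.2182·(-4) + (-0.4364)·(-3) + (-0.8729)·3 = -2.1822.
u_2 = v_2 + 2.1822·q_1 = (-3.5238, -3.9524, 1.0952).
‖u_2‖ = 5.4072, so q_2 = (-0.6517, -0.7309, 0.2026).

q_2 = (-0.6517, -0.7309, 0.2026)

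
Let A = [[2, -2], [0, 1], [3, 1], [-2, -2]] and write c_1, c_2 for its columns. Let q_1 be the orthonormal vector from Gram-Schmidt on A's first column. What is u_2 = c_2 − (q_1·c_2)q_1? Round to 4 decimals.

c_1 = (2, 0, 3, -2); ‖c_1‖ = 4.1231, so q_1 = (0.4851, 0.0000, 0.7276, -0.4851).
q_1·c_2 = 0.4851·(-2) + 0.0000·1 + 0.7276·1 + (-0.4851)·(-2) = 0.7276.
u_2 = c_2 − 0.7276·q_1 = (-2.3529, 1.0000, 0.4706, -1.6471).

u_2 = (-2.3529, 1.0000, 0.4706, -1.6471)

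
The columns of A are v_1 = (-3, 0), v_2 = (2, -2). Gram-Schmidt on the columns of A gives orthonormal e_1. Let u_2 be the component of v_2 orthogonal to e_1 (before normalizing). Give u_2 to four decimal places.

v_1 = (-3, 0); ‖v_1‖ = 3.0000, so e_1 = (-1.0000, 0.0000).
e_1·v_2 = (-1.0000)·2 + 0.0000·(-2) = -2.0000.
u_2 = v_2 + 2.0000·e_1 = (0.0000, -2.0000).

u_2 = (0.0000, -2.0000)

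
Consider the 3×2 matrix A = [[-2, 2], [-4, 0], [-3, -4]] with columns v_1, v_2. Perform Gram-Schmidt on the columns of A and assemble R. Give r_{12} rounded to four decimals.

v_1 = (-2, -4, -3); ‖v_1‖ = 5.3852, so q_1 = (-0.3714, -0.7428, -0.5571).
r_{12} = q_1·v_2 = 1.4856.

r_{12} = 1.4856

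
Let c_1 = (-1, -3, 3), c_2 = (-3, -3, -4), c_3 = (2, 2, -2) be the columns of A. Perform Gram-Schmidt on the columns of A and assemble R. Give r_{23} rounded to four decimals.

q_1 = c_1/‖c_1‖ = (-1, -3, 3)/4.3589 = (-0.2294, -0.6882, 0.6882).
r_{12} = q_1·c_2 = 0.0000.
u_2 = c_2 + 0.0000·q_1 = (-3.0000, -3.0000, -4.0000).
‖u_2‖ = 5.8310, so q_2 = (-0.5145, -0.5145, -0.6860).
r_{23} = q_2·c_3 = -0.6860.

r_{23} = -0.6860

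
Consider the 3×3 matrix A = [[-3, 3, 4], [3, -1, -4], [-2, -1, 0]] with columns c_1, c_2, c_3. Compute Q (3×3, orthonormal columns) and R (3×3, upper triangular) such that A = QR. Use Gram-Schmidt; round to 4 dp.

Q = [[-0.6396, 0.6441, -0.4196], [0.6396, 0.1431, -0.7553], [-0.4264, -0.7514, -0.5035]], R = [[4.6904, -2.1320, -5.1168], [0.0000, 2.5406, 2.0038], [0.0000, 0.0000, 1.3427]]

q_1 = c_1/‖c_1‖ = (-3, 3, -2)/4.6904 = (-0.6396, 0.6396, -0.4264).
r_{12} = q_1·c_2 = -2.1320.
u_2 = c_2 + 2.1320·q_1 = (1.6364, 0.3636, -1.9091).
‖u_2‖ = 2.5406, so q_2 = (0.6441, 0.1431, -0.7514).
r_{13} = q_1·c_3 = -5.1168; r_{23} = q_2·c_3 = 2.0038.
u_3 = c_3 + 5.1168·q_1 − 2.0038·q_2 = (-0.5634, -1.0141, -0.6761).
‖u_3‖ = 1.3427, so q_3 = (-0.4196, -0.7553, -0.5035).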